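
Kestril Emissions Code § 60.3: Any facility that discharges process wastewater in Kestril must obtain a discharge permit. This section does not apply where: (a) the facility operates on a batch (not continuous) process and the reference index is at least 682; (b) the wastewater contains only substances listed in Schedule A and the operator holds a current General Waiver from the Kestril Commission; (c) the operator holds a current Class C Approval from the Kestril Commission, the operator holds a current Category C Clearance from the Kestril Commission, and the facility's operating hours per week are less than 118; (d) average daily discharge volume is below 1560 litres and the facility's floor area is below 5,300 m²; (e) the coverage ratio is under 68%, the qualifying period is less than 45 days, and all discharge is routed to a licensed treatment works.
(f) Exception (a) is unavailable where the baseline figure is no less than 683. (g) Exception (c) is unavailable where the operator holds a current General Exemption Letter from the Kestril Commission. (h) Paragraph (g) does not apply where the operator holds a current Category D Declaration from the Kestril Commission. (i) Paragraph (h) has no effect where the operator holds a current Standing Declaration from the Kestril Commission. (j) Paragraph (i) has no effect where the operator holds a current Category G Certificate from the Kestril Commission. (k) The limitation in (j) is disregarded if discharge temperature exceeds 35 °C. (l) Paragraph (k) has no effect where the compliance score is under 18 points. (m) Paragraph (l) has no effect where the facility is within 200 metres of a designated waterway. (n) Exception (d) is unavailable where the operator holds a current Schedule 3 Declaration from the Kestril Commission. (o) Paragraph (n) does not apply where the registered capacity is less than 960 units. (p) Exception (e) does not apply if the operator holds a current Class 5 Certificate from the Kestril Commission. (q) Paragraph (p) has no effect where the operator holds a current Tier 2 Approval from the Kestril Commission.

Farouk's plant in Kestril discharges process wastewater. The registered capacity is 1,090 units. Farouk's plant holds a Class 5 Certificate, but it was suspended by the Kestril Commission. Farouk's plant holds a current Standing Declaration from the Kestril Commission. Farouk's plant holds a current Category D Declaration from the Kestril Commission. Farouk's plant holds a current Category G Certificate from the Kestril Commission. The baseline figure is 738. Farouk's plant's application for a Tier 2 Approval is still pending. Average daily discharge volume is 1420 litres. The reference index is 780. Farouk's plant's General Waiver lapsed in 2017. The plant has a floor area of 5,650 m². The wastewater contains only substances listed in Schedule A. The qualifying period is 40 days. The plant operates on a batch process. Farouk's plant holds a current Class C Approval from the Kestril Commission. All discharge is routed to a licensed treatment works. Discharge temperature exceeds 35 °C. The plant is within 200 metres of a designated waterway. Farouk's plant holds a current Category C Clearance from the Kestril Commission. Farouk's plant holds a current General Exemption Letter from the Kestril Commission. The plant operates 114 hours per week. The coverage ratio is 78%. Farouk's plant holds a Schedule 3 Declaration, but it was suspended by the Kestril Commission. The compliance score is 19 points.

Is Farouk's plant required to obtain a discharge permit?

Exception (a): the facility operates on a batch process; the reference index is 780, meeting the 682 threshold — every condition holds. However, paragraph (f) must be considered: (f) is engaged — the baseline figure is 738, meeting the 683 threshold. Exception (a) does not apply.
Exception (b) requires that the operator holds a current General Waiver from the Kestril Commission; but no current General Waiver is held, so (b) is unavailable.
Exception (c) is satisfied on its face — a current Class C Approval is held; a current Category C Clearance is held; the facility's operating hours per week are 114, less than the 118 limit. But applying paragraphs (g)–(m): (g) operates — a current General Exemption Letter is held. (h) operates (a current Category D Declaration is held), but is displaced by (i): (i) operates against (h): a current Standing Declaration is held. (j) would limit (i) — a current Category G Certificate is held — but (k) sets (j) aside: (k) is engaged — discharge temperature exceeds 35 °C. (l), which would lift (k), does not operate here — the compliance score is 19 points, not under 18 points. (c) is therefore removed.
Exception (d) requires that the facility's floor area is below 5,300 m²; but the facility's floor area is 5,650 m², not below 5,300 m², so (d) is unavailable.
Exception (e) does not apply: the coverage ratio is 78%, not under 68%.
Every exception is unavailable, so the rule governs.

Yes — Farouk's plant must obtain a discharge permit.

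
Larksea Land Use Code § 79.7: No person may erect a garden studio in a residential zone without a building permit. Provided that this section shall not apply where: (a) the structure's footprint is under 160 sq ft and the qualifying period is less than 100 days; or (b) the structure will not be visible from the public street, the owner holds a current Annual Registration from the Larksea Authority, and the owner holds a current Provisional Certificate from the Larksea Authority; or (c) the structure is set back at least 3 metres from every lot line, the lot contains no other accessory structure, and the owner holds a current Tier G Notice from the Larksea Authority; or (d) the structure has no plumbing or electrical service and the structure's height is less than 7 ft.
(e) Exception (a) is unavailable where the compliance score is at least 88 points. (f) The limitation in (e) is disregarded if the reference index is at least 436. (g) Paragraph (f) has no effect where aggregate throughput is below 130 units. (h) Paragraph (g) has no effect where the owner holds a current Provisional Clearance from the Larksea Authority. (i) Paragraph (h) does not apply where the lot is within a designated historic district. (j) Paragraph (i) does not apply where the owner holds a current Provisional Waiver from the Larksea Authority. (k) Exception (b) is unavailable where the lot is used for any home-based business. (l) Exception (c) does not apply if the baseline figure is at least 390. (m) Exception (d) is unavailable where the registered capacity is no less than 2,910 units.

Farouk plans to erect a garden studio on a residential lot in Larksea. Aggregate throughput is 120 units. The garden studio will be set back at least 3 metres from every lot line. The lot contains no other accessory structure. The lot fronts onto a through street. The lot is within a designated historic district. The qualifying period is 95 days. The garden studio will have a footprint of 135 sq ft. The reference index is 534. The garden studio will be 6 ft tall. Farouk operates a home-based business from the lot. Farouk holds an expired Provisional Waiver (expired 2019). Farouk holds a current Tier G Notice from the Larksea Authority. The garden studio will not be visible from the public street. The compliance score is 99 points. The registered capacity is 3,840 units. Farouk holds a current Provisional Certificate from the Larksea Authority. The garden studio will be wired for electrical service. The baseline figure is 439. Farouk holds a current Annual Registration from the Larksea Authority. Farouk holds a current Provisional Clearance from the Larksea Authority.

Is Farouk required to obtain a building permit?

All of (a)'s requirements are met (the structure's footprint is 135 sq ft, under the 160 sq ft limit; the qualifying period is 95 days, less than the 100 days limit). Turning to paragraphs (e)–(j): (e) applies — the compliance score is 99 points, meeting the 88 points threshold. (f) operates (the reference index is 534, meeting the 436 threshold), but is overridden by (g): (g) operates against (f): aggregate throughput is 120 units, below the 130 units limit. (h) would limit (g) — a current Provisional Clearance is held — but (i) sets (h) aside: (i) operates — the lot is in a historic district. (j) is inapplicable (there is no Provisional Waiver in force), so (i) stands. Exception (a) does not apply.
Exception (b) is satisfied on its face — the structure will not be visible from the street; a current Annual Registration is held; a current Provisional Certificate is held. However, paragraph (k) must be considered: (k) operates against (b): a home-based business operates on the lot. So (b) is unavailable.
Exception (c)'s conditions are all satisfied: the setback is at least 3 m on every side; the lot has no other accessory structure; a current Tier G Notice is held. But: (l) applies — the baseline figure is 439, meeting the 390 threshold. Exception (c) does not apply.
Exception (d) does not apply: electrical service is planned.
None of the exceptions is available; § 79.7 applies in full.

Yes — Farouk must obtain a building permit.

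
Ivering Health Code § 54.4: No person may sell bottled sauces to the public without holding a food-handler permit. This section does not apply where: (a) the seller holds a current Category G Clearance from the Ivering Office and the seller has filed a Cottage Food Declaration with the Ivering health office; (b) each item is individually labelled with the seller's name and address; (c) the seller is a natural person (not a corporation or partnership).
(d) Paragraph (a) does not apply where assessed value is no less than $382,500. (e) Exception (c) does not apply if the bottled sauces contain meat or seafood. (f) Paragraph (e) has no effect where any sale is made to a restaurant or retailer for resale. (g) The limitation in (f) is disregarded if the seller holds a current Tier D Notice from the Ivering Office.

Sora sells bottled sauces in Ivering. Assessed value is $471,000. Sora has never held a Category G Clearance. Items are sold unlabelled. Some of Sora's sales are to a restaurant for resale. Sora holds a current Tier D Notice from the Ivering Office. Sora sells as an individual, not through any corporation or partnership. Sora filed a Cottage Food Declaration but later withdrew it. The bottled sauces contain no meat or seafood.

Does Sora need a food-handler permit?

No — exception (c) applies; Sora is not required to hold a food-handler permit.

Exception (a) fails — the Category G Clearance is not current.
Exception (b) requires that each item is individually labelled with the seller's name and address; but items are sold unlabelled, so (b) is unavailable.
Exception (c)'s conditions are all satisfied: the seller is a natural person. Applying paragraphs (e)–(g): (e), which would limit (c), is not engaged: the bottled sauces contain no meat or seafood. So (c) applies.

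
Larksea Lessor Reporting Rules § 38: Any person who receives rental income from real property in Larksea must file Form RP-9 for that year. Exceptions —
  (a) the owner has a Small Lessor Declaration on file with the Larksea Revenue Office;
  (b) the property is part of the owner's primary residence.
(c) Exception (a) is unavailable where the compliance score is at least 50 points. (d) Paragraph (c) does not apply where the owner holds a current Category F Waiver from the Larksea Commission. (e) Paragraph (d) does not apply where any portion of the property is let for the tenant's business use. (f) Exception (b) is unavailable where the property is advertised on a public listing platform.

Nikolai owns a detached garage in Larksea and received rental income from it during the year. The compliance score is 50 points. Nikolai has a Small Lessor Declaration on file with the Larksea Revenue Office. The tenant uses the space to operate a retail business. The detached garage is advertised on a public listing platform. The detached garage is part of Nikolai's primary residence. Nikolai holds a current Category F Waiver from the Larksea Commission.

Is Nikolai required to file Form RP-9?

Yes — Nikolai must file Form RP-9.

All of (a)'s requirements are met (a Small Lessor Declaration is on file). Turning to paragraphs (c)–(e): (c) operates against (a): the compliance score is 50 points, meeting the 50 points threshold. (d) would limit (c) — a current Category F Waiver is held — but (e) sets (d) aside: (e) is triggered — the space is let for business use. So (a) is unavailable.
Exception (b)'s conditions are all satisfied: the detached garage is part of the primary residence. However, paragraph (f) must be considered: (f) is triggered — the property is publicly advertised. Exception (b) does not apply.
Every exception is unavailable, so the rule governs.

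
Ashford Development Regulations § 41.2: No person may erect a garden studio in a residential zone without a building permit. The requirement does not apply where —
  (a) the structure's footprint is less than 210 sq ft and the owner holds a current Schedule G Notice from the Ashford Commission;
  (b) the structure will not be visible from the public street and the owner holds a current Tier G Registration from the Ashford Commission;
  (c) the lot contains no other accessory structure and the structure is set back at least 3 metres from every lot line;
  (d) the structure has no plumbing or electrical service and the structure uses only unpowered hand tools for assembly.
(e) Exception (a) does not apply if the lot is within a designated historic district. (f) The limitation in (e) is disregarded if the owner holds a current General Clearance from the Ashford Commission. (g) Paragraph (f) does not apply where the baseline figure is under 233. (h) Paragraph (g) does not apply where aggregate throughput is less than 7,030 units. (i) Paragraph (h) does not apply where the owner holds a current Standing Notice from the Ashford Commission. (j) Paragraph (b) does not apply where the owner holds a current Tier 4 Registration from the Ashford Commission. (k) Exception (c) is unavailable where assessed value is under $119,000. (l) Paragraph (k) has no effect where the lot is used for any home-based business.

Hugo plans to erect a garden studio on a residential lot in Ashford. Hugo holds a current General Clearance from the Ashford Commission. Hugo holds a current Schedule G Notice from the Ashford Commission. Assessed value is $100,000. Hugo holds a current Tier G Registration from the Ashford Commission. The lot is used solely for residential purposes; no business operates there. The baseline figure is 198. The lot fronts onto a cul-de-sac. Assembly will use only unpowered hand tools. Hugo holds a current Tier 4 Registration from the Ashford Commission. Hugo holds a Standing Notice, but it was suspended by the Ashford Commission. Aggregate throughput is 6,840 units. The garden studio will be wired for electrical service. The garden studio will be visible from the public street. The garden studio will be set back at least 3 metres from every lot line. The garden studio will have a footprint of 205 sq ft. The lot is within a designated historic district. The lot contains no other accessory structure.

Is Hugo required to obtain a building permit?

No — exception (a) applies; Hugo does not need a building permit.

Exception (a): the structure's footprint is 205 sq ft, less than the 210 sq ft limit; a current Schedule G Notice is held — every condition holds. Under paragraphs (e)–(i): (e) would limit (a) — the lot is in a historic district — but (f) sets (e) aside: (f) operates — a current General Clearance is held. (g) would limit (f) — the baseline figure is 198, under the 233 limit — but (h) sets (g) aside: (h) applies — aggregate throughput is 6,840 units, less than the 7,030 units limit. (i), which would lift (h), does not operate here — no current Standing Notice is held. (a) remains available.
Exception (b) does not apply: the structure will be visible from the street.
Exception (c)'s conditions are all satisfied: the lot has no other accessory structure; the setback is at least 3 m on every side. Turning to paragraphs (k)–(l): (k) operates against (c): assessed value is $100,000, under the $119,000 limit. (l), which would lift (k), is inapplicable — the lot is solely residential. So (c) is unavailable.
Exception (d) fails — electrical service is planned.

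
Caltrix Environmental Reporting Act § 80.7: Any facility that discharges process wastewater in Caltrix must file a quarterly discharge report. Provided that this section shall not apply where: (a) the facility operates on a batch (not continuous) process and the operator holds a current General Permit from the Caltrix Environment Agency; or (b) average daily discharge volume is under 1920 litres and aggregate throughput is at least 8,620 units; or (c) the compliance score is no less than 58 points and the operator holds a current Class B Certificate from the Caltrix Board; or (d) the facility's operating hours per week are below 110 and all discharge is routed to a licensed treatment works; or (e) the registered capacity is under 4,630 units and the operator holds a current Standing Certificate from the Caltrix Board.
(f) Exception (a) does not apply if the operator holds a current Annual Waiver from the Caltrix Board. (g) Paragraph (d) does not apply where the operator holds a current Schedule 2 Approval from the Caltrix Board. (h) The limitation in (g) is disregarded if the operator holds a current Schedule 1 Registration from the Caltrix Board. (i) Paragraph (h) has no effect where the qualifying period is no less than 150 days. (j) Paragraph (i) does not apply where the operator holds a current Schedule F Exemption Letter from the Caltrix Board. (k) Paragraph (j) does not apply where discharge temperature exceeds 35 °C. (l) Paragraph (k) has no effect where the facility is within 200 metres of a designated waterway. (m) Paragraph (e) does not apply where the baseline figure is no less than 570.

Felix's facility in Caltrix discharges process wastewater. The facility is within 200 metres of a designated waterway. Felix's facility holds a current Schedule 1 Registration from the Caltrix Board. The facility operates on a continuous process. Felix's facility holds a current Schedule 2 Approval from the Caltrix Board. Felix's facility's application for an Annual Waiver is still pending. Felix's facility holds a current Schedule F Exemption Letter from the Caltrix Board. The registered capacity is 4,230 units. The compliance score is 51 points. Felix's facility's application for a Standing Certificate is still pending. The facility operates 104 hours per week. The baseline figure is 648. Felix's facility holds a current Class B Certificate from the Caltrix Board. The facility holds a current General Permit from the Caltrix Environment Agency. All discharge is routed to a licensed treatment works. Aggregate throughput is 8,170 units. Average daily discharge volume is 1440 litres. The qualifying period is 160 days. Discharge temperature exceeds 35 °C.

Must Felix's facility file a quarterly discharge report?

Exception (a) does not apply: the facility operates on a continuous process.
Exception (b) does not apply: aggregate throughput is 8,170 units, short of 8,620 units.
Exception (c) fails — the compliance score is 51 points, short of 58 points.
Exception (d) is satisfied on its face — the facility's operating hours per week are 104, below the 110 limit; discharge is routed to a licensed treatment works. As to paragraphs (g)–(l): (g) would limit (d) — a current Schedule 2 Approval is held — but (h) sets (g) aside: (h) operates against (g): a current Schedule 1 Registration is held. (i) would limit (h) — the qualifying period is 160 days, meeting the 150 days threshold — but (j) sets (i) aside: (j) is engaged — a current Schedule F Exemption Letter is held. (k) is triggered (discharge temperature exceeds 35 °C), but is itself disapplied by (l): (l) operates against (k): the facility is within 200 m of a designated waterway. (d) remains available.
Exception (e) does not apply: no current Standing Certificate is held.

No — exception (d) applies; Felix's facility is not required to file a quarterly discharge report.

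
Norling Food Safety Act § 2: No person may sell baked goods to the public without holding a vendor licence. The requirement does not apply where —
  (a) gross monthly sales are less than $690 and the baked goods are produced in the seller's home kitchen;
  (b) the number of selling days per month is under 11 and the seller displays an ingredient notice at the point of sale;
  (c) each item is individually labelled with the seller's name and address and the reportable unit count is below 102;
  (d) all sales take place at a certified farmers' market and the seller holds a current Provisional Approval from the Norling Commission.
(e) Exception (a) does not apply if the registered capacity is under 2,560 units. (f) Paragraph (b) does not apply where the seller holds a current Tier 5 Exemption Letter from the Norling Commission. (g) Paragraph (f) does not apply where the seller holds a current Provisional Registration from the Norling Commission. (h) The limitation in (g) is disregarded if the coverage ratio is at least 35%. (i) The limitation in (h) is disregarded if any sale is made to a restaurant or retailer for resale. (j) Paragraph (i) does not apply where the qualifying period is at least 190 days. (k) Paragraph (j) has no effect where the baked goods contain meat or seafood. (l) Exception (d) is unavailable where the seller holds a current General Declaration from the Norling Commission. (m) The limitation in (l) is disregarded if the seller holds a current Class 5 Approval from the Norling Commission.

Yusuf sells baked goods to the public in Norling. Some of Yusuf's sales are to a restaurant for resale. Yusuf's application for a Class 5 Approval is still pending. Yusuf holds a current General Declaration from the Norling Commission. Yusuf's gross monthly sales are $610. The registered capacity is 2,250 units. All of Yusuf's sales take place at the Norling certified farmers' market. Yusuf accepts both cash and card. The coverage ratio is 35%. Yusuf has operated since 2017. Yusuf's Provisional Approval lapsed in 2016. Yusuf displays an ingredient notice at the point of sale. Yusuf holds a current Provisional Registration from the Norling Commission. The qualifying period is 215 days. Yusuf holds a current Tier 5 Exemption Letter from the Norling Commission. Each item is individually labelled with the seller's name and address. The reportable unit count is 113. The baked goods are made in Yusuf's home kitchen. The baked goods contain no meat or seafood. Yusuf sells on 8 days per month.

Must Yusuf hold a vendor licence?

Yes — Yusuf must hold a vendor licence.

Exception (a) is satisfied on its face — gross monthly sales are $610, less than the $690 limit; the baked goods are home-kitchen produced. However, paragraph (e) must be considered: (e) is triggered — the registered capacity is 2,250 units, under the 2,560 units limit. So (a) is unavailable.
Exception (b) is satisfied on its face — the number of selling days per month is 8, under the 11 limit; an ingredient notice is displayed. However, paragraphs (f)–(k) must be considered: (f) operates against (b): a current Tier 5 Exemption Letter is held. (g) applies (a current Provisional Registration is held), but yields to (h): (h) operates against (g): the coverage ratio is 35%, meeting the 35% threshold. (i) would limit (h) — some sales are to a restaurant for resale — but (j) sets (i) aside: (j) operates against (i): the qualifying period is 215 days, meeting the 190 days threshold. (k) is not engaged (the baked goods contain no meat or seafood), so (j) stands. Exception (b) does not apply.
Exception (c) fails — the reportable unit count is 113, not below 102.
Exception (d) fails — the Provisional Approval is not current.
No exception is made out. Yusuf falls within the general rule.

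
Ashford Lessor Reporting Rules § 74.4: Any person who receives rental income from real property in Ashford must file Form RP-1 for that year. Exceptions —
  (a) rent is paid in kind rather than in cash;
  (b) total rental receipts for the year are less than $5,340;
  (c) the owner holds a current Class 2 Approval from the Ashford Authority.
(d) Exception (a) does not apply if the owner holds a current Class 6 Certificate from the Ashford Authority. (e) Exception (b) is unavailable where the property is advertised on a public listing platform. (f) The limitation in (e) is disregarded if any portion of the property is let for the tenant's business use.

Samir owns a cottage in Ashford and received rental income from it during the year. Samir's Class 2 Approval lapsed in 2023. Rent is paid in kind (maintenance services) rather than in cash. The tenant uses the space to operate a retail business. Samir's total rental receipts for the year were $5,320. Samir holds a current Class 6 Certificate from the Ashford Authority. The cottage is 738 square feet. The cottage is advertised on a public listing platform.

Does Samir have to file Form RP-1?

No — exception (b) applies; Samir is not required to file Form RP-1.

Exception (a)'s conditions are all satisfied: rent is paid in kind. But: (d) applies — a current Class 6 Certificate is held. So (a) is unavailable.
All of (b)'s requirements are met (total rental receipts for the year are $5,320, less than the $5,340 limit). Under paragraphs (e)–(f): (e) applies (the property is publicly advertised), but is displaced by (f): (f) operates against (e): the space is let for business use. Exception (b) stands.
Exception (c) does not apply: no current Class 2 Approval is held.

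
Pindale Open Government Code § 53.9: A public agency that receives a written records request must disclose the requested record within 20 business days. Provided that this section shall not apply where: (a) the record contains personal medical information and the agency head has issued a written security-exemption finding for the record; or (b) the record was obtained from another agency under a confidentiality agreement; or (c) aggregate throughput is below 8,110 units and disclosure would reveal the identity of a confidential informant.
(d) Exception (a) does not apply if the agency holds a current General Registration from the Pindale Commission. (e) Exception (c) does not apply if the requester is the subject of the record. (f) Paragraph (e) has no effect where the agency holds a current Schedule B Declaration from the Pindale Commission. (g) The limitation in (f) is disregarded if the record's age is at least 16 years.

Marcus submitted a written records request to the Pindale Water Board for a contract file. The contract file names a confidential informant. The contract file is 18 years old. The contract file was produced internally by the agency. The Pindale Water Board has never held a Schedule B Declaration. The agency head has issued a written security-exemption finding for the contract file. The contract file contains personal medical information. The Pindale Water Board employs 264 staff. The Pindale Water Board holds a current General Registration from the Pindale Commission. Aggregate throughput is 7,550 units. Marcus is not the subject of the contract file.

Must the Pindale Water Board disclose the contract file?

No — exception (c) applies; the Pindale Water Board is not required to disclose the contract file.

Exception (a)'s conditions are all satisfied: the contract file contains personal medical information; a written security-exemption finding has been issued. Turning to paragraph (d): (d) operates against (a): a current General Registration is held. Exception (a) does not apply.
Exception (b) requires that the record was obtained from another agency under a confidentiality agreement; but the contract file was produced internally, so (b) is unavailable.
Exception (c)'s conditions are all satisfied: aggregate throughput is 7,550 units, below the 8,110 units limit; the contract file names a confidential informant. Under paragraphs (e)–(g): (e), which would limit (c), is not engaged: Marcus is not the subject of the contract file. Exception (c) stands.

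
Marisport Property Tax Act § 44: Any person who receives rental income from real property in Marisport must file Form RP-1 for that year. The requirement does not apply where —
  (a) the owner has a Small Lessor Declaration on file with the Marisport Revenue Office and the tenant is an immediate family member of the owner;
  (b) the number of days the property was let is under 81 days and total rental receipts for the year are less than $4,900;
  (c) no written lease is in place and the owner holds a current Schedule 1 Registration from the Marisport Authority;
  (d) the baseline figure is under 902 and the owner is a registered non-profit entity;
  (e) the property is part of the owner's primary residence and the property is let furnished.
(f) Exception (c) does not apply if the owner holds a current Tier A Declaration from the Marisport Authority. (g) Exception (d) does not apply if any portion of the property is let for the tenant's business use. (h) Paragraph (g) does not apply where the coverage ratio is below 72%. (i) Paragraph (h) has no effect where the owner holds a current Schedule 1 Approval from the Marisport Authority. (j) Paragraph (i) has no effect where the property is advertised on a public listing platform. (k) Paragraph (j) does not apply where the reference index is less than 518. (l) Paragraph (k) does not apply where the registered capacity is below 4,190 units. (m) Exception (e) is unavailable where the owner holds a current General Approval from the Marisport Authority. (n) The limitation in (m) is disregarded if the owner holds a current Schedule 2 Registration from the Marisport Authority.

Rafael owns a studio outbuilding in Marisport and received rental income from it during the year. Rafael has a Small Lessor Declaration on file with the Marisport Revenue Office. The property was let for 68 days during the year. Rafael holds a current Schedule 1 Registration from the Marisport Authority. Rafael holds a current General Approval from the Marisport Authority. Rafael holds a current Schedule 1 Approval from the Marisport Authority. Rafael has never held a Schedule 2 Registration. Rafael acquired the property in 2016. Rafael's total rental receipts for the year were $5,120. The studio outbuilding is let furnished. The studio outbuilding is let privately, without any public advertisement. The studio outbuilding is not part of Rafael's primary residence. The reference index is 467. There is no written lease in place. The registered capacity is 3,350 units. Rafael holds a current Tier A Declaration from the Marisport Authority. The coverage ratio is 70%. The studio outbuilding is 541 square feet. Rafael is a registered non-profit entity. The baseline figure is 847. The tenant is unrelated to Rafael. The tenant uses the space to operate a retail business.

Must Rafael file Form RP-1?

Yes — Rafael must file Form RP-1.

Exception (a) fails — the tenant is unrelated to the owner.
Exception (b) does not apply: total rental receipts for the year are $5,120, not less than $4,900.
Exception (c): there is no written lease; a current Schedule 1 Registration is held — every condition holds. But applying paragraph (f): (f) is triggered — a current Tier A Declaration is held. So (c) is unavailable.
Exception (d)'s conditions are all satisfied: the baseline figure is 847, under the 902 limit; Rafael is a registered non-profit. Turning to paragraphs (g)–(l): (g) operates — the space is let for business use. (h) is triggered (the coverage ratio is 70%, below the 72% limit), but yields to (i): (i) operates — a current Schedule 1 Approval is held. (j), which would lift (i), is inapplicable — the property is let privately without advertisement. Exception (d) does not apply.
Exception (e) fails — the studio outbuilding is not part of the primary residence.
Every exception is unavailable, so the rule governs.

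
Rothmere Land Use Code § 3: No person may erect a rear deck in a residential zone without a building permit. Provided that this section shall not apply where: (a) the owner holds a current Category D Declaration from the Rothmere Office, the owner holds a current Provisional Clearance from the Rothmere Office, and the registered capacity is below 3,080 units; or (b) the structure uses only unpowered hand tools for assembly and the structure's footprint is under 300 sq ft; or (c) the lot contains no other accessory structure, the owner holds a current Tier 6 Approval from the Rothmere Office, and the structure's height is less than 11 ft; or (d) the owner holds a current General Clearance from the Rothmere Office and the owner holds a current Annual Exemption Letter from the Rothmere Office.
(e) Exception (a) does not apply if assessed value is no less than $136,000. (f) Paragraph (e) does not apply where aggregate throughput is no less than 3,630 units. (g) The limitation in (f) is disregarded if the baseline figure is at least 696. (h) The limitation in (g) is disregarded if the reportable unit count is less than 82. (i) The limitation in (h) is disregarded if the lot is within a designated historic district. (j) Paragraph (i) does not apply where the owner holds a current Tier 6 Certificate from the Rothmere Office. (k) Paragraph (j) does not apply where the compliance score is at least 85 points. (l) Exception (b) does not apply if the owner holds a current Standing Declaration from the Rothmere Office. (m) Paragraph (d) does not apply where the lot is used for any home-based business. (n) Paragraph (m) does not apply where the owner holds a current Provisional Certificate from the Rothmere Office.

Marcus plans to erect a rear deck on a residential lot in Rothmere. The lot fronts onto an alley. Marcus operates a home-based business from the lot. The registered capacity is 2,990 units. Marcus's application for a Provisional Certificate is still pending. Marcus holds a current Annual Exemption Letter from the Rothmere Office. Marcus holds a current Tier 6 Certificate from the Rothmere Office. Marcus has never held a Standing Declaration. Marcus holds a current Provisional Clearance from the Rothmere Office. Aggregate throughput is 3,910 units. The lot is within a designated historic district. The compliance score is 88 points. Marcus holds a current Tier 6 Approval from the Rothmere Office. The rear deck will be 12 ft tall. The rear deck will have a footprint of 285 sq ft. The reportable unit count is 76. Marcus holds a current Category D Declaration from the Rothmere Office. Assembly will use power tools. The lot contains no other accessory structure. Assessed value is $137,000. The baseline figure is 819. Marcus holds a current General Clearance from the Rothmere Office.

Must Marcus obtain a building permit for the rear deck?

Yes — Marcus must obtain a building permit.

All of (a)'s requirements are met (a current Category D Declaration is held; a current Provisional Clearance is held; the registered capacity is 2,990 units, below the 3,080 units limit). However, paragraphs (e)–(k) must be considered: (e) operates against (a): assessed value is $137,000, meeting the $136,000 threshold. (f) would limit (e) — aggregate throughput is 3,910 units, meeting the 3,630 units threshold — but (g) sets (f) aside: (g) operates — the baseline figure is 819, meeting the 696 threshold. (h) would limit (g) — the reportable unit count is 76, less than the 82 limit — but (i) sets (h) aside: (i) operates against (h): the lot is in a historic district. (j) is engaged (a current Tier 6 Certificate is held), but is set aside by (k): (k) is engaged — the compliance score is 88 points, meeting the 85 points threshold. (a) is therefore removed.
Exception (b) requires that the structure uses only unpowered hand tools for assembly; but assembly uses power tools, so (b) is unavailable.
Exception (c) does not apply: the structure's height is 12 ft, not less than 11 ft.
All of (d)'s requirements are met (a current General Clearance is held; a current Annual Exemption Letter is held). But applying paragraphs (m)–(n): (m) applies — a home-based business operates on the lot. (n), which would lift (m), is not engaged — the Provisional Certificate is not current. Exception (d) does not apply.
No exception applies. The general rule governs.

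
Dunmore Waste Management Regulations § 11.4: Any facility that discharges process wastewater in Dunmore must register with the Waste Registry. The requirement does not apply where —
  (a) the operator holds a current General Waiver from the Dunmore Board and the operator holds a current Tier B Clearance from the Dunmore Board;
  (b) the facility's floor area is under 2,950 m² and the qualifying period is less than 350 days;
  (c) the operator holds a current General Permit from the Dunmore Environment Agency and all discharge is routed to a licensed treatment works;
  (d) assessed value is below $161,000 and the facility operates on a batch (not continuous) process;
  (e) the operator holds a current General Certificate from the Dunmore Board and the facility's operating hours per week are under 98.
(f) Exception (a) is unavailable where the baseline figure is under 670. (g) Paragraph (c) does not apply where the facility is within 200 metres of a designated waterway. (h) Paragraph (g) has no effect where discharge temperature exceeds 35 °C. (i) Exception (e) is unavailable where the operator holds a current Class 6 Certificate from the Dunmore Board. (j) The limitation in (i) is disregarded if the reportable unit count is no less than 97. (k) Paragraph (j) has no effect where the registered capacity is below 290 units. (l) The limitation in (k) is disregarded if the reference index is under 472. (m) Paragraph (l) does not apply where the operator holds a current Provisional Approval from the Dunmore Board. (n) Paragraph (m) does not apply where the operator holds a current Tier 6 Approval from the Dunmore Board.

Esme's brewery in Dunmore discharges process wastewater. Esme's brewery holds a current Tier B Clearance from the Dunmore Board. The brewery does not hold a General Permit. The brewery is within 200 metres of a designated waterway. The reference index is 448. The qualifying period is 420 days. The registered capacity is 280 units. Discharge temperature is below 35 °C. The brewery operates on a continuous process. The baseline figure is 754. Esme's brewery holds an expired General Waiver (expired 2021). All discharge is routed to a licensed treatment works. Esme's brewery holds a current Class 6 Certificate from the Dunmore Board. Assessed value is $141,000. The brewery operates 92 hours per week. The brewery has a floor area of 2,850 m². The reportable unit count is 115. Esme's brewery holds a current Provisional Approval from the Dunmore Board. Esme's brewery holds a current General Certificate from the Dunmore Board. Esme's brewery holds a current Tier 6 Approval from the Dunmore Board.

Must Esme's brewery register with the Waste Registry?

No — exception (e) applies; Esme's brewery is not required to register with the Waste Registry.

Exception (a) fails — the General Waiver is not current.
Exception (b) fails — the qualifying period is 420 days, not less than 350 days.
Exception (c) fails — no General Permit is held.
Exception (d) does not apply: the facility operates on a continuous process.
Exception (e)'s conditions are all satisfied: a current General Certificate is held; the facility's operating hours per week are 92, under the 98 limit. Applying paragraphs (i)–(n): (i) would limit (e) — a current Class 6 Certificate is held — but (j) sets (i) aside: (j) operates against (i): the reportable unit count is 115, meeting the 97 threshold. (k) would limit (j) — the registered capacity is 280 units, below the 290 units limit — but (l) sets (k) aside: (l) applies — the reference index is 448, under the 472 limit. (m) applies (a current Provisional Approval is held), but is overridden by (n): (n) operates against (m): a current Tier 6 Approval is held. (e) remains available.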